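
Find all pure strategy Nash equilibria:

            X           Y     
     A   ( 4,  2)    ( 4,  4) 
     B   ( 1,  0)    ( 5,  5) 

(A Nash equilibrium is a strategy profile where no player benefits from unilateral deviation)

Nash equilibrium: (B, Y)

Work:
Best responses:
  P1 vs X: payoffs [4, 1] → best response A (payoff 4)
  P1 vs Y: payoffs [4, 5] → best response B (payoff 5)
  P2 vs A: payoffs [2, 4] → best response Y (payoff 4)
  P2 vs B: payoffs [0, 5] → best response Y (payoff 5)
Mutual best responses: (B,Y) → Nash equilibria.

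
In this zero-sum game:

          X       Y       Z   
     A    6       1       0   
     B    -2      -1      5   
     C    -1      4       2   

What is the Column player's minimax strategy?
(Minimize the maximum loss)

Column should play Y, value = 4

Work:
Column player minimizes Row's maximum payoff:
Column X: max payoff to Row = 6
Column Y: max payoff to Row = 4
Column Z: max payoff to Row = 5
Minimum is 4, achieved by column Y.
Minimax strategy: Y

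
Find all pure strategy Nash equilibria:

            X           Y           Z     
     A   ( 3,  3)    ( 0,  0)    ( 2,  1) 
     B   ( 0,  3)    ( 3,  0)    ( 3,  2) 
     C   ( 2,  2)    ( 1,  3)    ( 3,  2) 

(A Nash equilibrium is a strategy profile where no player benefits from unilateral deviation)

Nash equilibrium: (A, X)

Work:
Best responses:
  P1 vs X: payoffs [3, 0, 2] → best response A (payoff 3)
  P1 vs Y: payoffs [0, 3, 1] → best response B (payoff 3)
  P1 vs Z: payoffs [2, 3, 3] → best response B/C (payoff 3)
  P2 vs A: payoffs [3, 0, 1] → best response X (payoff 3)
  P2 vs B: payoffs [3, 0, 2] → best response X (payoff 3)
  P2 vs C: payoffs [2, 3, 2] → best response Y (payoff 3)
Mutual best responses: (A,X) → Nash equilibria.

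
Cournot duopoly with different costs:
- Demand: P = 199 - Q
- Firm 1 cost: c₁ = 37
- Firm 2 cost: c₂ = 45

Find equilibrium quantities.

q₁* = 56.67, q₂* = 48.67

Work:
Reaction: q₁ = (199 - 37 - q₂)/2
Reaction: q₂ = (199 - 45 - q₁)/2
Solve simultaneously:
q₁* = (199 - 2×37 + 45)/3 = 56.67
q₂* = (199 - 2×45 + 37)/3 = 48.67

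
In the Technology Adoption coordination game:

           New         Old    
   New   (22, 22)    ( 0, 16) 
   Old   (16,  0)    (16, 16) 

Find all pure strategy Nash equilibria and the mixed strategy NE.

Pure NE: (New, New) and (Old, Old); Mixed NE: p = 0.7273, q = 0.7273

Work:
Check pure NE:
(New, New): (22, 22) - no unilateral deviation beneficial
(Old, Old): (16, 16) - no unilateral deviation beneficial
Mixed NE: P1 plays New with p = 0.7273, P2 plays New with q = 0.7273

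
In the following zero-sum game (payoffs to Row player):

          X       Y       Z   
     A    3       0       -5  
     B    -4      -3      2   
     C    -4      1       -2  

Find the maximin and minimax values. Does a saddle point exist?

Maximin = -4, Minimax = 1, Saddle: False

Work:
Row minimums: [-5, -4, -4] → maximin = -4
Column maximums: [3, 1, 2] → minimax = 1
No saddle point (maximin ≠ minimax). Mixed strategy needed.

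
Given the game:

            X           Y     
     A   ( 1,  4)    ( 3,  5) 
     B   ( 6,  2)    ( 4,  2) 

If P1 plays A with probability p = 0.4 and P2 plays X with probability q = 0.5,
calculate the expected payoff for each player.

E[P1] = 3.8, E[P2] = 3.0

Work:
E[P1] = p·q·π₁(A,X) + p·(1-q)·π₁(A,Y) + (1-p)·q·π₁(B,X) + (1-p)·(1-q)·π₁(B,Y)
= 0.4·0.5·1 + 0.4·0.5·3 + 0.6·0.5·6 + 0.6·0.5·4
= 3.8

E[P2] = 3.0 (similar calculation)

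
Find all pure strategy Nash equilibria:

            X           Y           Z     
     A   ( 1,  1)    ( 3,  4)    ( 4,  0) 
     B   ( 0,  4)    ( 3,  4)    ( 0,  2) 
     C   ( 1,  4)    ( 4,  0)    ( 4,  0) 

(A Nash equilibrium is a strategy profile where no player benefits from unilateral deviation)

Nash equilibrium: (C, X)

Work:
Best responses:
  P1 vs X: payoffs [1, 0, 1] → best response A/C (payoff 1)
  P1 vs Y: payoffs [3, 3, 4] → best response C (payoff 4)
  P1 vs Z: payoffs [4, 0, 4] → best response A/C (payoff 4)
  P2 vs A: payoffs [1, 4, 0] → best response Y (payoff 4)
  P2 vs B: payoffs [4, 4, 2] → best response X/Y (payoff 4)
  P2 vs C: payoffs [4, 0, 0] → best response X (payoff 4)
Mutual best responses: (C,X) → Nash equilibria.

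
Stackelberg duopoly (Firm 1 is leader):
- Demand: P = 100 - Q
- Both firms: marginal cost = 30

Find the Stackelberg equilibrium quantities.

q₁* (leader) = 35.0, q₂* (follower) = 17.5

Work:
Follower's reaction: q₂ = (a - c - q₁)/2
Leader substitutes: π₁ = q₁·(a - q₁ - (a-c-q₁)/2 - c)
FOC: q₁* = (100 - 30)/2 = 35.00
Then: q₂* = (100 - 30 - 35.0)/2 = 17.50
Leader has first-mover advantage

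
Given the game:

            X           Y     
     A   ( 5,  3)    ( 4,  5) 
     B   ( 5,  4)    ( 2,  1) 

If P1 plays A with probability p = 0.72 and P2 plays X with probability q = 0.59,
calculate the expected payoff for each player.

E[P1] = 4.3604, E[P2] = 3.526

Work:
E[P1] = p·q·π₁(A,X) + p·(1-q)·π₁(A,Y) + (1-p)·q·π₁(B,X) + (1-p)·(1-q)·π₁(B,Y)
= 0.72·0.59·5 + 0.72·0.41·4 + 0.28·0.59·5 + 0.28·0.41·2
= 4.3604

E[P2] = 3.526 (similar calculation)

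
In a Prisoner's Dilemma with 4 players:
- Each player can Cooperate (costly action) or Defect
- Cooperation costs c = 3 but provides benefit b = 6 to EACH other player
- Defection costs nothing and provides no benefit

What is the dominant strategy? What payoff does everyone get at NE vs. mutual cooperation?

Dominant: Defect; NE payoff = 0; Coop payoff = 15

Work:
Defect dominates (saves cost c = 3, benefit to others is external)
NE: All defect → everyone gets 0
If all cooperate: each receives (3)×6 - 3 = 15
Social dilemma: 15 > 0 but NE gives 0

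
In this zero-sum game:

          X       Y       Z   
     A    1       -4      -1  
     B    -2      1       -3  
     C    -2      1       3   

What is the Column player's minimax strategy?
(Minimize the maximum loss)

Column should play X or Y (all achieve the minimum), value = 1

Work:
Column player minimizes Row's maximum payoff:
Column X: max payoff to Row = 1
Column Y: max payoff to Row = 1
Column Z: max payoff to Row = 3
Minimum is 1, achieved by columns X, Y (tied).
Each of X or Y is a minimax strategy.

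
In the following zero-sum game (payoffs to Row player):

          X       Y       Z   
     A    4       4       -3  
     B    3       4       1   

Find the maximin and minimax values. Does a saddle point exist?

Maximin = 1, Minimax = 1, Saddle: True

Work:
Row minimums: [-3, 1] → maximin = 1
Column maximums: [4, 4, 1] → minimax = 1
Saddle point exists! Game value = 1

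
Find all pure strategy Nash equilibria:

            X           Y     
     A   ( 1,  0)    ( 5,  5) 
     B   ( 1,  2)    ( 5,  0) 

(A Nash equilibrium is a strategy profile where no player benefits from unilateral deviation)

Nash equilibrium: (A, Y), (B, X)

Work:
Best responses:
  P1 vs X: payoffs [1, 1] → best response A/B (payoff 1)
  P1 vs Y: payoffs [5, 5] → best response A/B (payoff 5)
  P2 vs A: payoffs [0, 5] → best response Y (payoff 5)
  P2 vs B: payoffs [2, 0] → best response X (payoff 2)
Mutual best responses: (A,Y), (B,X) → Nash equilibria.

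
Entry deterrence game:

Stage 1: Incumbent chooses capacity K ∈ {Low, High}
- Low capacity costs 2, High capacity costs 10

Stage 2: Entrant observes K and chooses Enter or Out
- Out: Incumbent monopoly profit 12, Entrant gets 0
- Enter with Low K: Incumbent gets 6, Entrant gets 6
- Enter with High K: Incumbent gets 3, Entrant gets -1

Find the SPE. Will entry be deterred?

SPE: (Low, Enter|Low, Out|High); Entry not deterred. Incumbent net profit = 4, Entrant gets 6

Work:
After Low K: Entrant enters (6 > 0)
After High K: Entrant stays out (-1 < 0)
Incumbent: Low → 6−2=4, High → 12−10=2
Incumbent chooses Low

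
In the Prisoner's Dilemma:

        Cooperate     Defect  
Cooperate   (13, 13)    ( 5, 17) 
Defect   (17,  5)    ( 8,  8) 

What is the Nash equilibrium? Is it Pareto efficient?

(Defect, Defect) is NE; not Pareto efficient

Work:
Defect dominates Cooperate for both players:
If P2 cooperates: Defect (17) > Cooperate (13)
If P2 defects: Defect (8) > Cooperate (5)
NE: (Defect, Defect) with payoff (8, 8)
But (Cooperate, Cooperate) = (13, 13) Pareto dominates (8, 8)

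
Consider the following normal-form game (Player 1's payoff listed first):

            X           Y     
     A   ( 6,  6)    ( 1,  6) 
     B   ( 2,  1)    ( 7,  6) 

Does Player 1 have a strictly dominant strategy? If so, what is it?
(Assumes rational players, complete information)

No strictly dominant strategy exists for Player 1

Work:
A strategy strictly dominates another if it gives a strictly higher payoff against every opponent action. Compare each pair of P1's strategies column-by-column:
  A vs B: [6 vs 2, 1 vs 7] → A does not strictly dominate B (column Y: 1 ≤ 7)
  B vs A: [2 vs 6, 7 vs 1] → B does not strictly dominate A (column X: 2 ≤ 6)
No single strategy strictly dominates all others → no strictly dominant strategy.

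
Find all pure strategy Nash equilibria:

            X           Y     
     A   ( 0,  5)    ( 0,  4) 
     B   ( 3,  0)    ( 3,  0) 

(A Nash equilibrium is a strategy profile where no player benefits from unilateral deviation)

Nash equilibrium: (B, X), (B, Y)

Work:
Best responses:
  P1 vs X: payoffs [0, 3] → best response B (payoff 3)
  P1 vs Y: payoffs [0, 3] → best response B (payoff 3)
  P2 vs A: payoffs [5, 4] → best response X (payoff 5)
  P2 vs B: payoffs [0, 0] → best response X/Y (payoff 0)
Mutual best responses: (B,X), (B,Y) → Nash equilibria.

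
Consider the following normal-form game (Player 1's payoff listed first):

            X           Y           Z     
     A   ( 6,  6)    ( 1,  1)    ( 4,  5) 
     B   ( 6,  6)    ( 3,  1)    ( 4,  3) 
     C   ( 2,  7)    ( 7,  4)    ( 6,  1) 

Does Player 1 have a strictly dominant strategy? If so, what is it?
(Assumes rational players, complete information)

No strictly dominant strategy exists for Player 1

Work:
A strategy strictly dominates another if it gives a strictly higher payoff against every opponent action. Compare each pair of P1's strategies column-by-column:
  A vs B: [6 vs 6, 1 vs 3, 4 vs 4] → A does not strictly dominate B (column X: 6 ≤ 6)
  A vs C: [6 vs 2, 1 vs 7, 4 vs 6] → A does not strictly dominate C (column Y: 1 ≤ 7)
  B vs A: [6 vs 6, 3 vs 1, 4 vs 4] → B does not strictly dominate A (column X: 6 ≤ 6)
  B vs C: [6 vs 2, 3 vs 7, 4 vs 6] → B does not strictly dominate C (column Y: 3 ≤ 7)
  C vs A: [2 vs 6, 7 vs 1, 6 vs 4] → C does not strictly dominate A (column X: 2 ≤ 6)
  C vs B: [2 vs 6, 7 vs 3, 6 vs 4] → C does not strictly dominate B (column X: 2 ≤ 6)
No single strategy strictly dominates all others → no strictly dominant strategy.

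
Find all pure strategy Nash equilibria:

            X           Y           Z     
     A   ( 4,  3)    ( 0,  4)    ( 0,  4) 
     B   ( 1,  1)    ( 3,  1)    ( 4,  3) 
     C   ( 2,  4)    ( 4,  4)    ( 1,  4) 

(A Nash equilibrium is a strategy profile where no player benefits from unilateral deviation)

Nash equilibrium: (B, Z), (C, Y)

Work:
Best responses:
  P1 vs X: payoffs [4, 1, 2] → best response A (payoff 4)
  P1 vs Y: payoffs [0, 3, 4] → best response C (payoff 4)
  P1 vs Z: payoffs [0, 4, 1] → best response B (payoff 4)
  P2 vs A: payoffs [3, 4, 4] → best response Y/Z (payoff 4)
  P2 vs B: payoffs [1, 1, 3] → best response Z (payoff 3)
  P2 vs C: payoffs [4, 4, 4] → best response X/Y/Z (payoff 4)
Mutual best responses: (B,Z), (C,Y) → Nash equilibria.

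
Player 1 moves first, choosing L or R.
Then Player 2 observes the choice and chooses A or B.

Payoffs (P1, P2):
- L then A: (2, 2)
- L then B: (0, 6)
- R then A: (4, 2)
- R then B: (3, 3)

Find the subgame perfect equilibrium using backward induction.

P1 plays R, P2 plays B after L and B after R; Payoff (3, 3)

Work:
Backward induction:
After L: P2 chooses B → P1 gets 0
After R: P2 chooses B → P1 gets 3
P1 chooses R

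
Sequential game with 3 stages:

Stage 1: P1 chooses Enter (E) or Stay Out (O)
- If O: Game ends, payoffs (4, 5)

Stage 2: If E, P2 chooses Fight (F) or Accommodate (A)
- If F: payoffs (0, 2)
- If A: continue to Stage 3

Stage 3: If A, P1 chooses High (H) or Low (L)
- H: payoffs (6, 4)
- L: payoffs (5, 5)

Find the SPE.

SPE: (E, A, H); Outcome (6, 4)

Work:
Stage 3: P1 chooses H (6 vs 5)
Stage 2: P2: F->2, A->4 (anticipating H). Choose A
Stage 1: P1: O->4, E->6 (anticipating A, H). Choose E
SPE path: E -> A -> H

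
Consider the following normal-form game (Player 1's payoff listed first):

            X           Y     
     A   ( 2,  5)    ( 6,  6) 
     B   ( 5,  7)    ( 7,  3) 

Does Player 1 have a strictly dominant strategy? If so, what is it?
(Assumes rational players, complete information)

Yes, Player 1's strictly dominant strategy is B

Work:
A strategy strictly dominates another if it gives a strictly higher payoff against every opponent action. Compare each pair of P1's strategies column-by-column:
  A vs B: [2 vs 5, 6 vs 7] → A does not strictly dominate B (column X: 2 ≤ 5)
  B vs A: [5 vs 2, 7 vs 6] → B strictly dominates A
B strictly dominates every other strategy → strictly dominant.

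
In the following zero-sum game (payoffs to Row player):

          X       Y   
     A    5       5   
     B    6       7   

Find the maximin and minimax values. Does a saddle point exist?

Maximin = 6, Minimax = 6, Saddle: True

Work:
Row minimums: [5, 6] → maximin = 6
Column maximums: [6, 7] → minimax = 6
Saddle point exists! Game value = 6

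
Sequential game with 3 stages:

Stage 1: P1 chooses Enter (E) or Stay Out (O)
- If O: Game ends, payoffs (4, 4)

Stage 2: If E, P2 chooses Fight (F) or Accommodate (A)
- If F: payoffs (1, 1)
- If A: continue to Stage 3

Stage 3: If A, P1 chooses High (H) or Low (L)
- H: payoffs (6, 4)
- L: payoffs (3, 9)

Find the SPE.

SPE: (E, A, H); Outcome (6, 4)

Work:
Stage 3: P1 chooses H (6 vs 3)
Stage 2: P2: F->1, A->4 (anticipating H). Choose A
Stage 1: P1: O->4, E->6 (anticipating A, H). Choose E
SPE path: E -> A -> H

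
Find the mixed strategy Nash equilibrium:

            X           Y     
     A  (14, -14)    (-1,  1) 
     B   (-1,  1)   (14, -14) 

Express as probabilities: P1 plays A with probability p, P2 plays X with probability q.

p = 0.5, q = 0.5

Work:
Find probabilities that make opponent indifferent:
P2 chooses q to make P1 indifferent between A and B
P1 chooses p to make P2 indifferent between X and Y
Mixed NE: P1 plays (A: 0.5, B: 0.5), P2 plays (X: 0.5, Y: 0.5)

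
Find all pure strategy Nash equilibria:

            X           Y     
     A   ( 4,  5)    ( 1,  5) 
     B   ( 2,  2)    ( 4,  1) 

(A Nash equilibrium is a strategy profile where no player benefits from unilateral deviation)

Nash equilibrium: (A, X)

Work:
Best responses:
  P1 vs X: payoffs [4, 2] → best response A (payoff 4)
  P1 vs Y: payoffs [1, 4] → best response B (payoff 4)
  P2 vs A: payoffs [5, 5] → best response X/Y (payoff 5)
  P2 vs B: payoffs [2, 1] → best response X (payoff 2)
Mutual best responses: (A,X) → Nash equilibria.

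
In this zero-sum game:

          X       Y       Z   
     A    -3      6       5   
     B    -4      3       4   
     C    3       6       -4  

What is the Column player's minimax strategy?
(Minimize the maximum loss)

Column should play X, value = 3

Work:
Column player minimizes Row's maximum payoff:
Column X: max payoff to Row = 3
Column Y: max payoff to Row = 6
Column Z: max payoff to Row = 5
Minimum is 3, achieved by column X.
Minimax strategy: X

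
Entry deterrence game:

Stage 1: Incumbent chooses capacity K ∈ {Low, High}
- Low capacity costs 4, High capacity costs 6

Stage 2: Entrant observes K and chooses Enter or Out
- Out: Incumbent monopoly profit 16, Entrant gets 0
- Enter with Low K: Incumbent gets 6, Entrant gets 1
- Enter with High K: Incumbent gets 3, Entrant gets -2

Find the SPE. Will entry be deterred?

SPE: (High, Enter|Low, Out|High); Entry deterred. Incumbent net profit = 10

Work:
After Low K: Entrant enters (1 > 0)
After High K: Entrant stays out (-2 < 0)
Incumbent: Low → 6−4=2, High → 16−6=10
Incumbent chooses High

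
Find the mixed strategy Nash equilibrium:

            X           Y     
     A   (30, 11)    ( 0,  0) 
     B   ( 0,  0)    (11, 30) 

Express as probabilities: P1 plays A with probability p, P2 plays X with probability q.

p = 0.7317, q = 0.2683

Work:
Find probabilities that make opponent indifferent:
P2 chooses q to make P1 indifferent between A and B
P1 chooses p to make P2 indifferent between X and Y
Mixed NE: P1 plays (A: 0.7317, B: 0.2683), P2 plays (X: 0.2683, Y: 0.7317)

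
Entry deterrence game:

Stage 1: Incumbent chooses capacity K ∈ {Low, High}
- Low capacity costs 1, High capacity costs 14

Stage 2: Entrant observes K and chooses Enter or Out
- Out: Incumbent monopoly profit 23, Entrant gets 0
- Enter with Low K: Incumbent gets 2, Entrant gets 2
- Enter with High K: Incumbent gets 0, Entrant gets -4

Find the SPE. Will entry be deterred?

SPE: (High, Enter|Low, Out|High); Entry deterred. Incumbent net profit = 9

Work:
After Low K: Entrant enters (2 > 0)
After High K: Entrant stays out (-4 < 0)
Incumbent: Low → 2−1=1, High → 23−14=9
Incumbent chooses High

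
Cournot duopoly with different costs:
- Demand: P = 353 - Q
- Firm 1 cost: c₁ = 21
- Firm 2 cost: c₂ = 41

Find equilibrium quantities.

q₁* = 117.33, q₂* = 97.33

Work:
Reaction: q₁ = (353 - 21 - q₂)/2
Reaction: q₂ = (353 - 41 - q₁)/2
Solve simultaneously:
q₁* = (353 - 2×21 + 41)/3 = 117.33
q₂* = (353 - 2×41 + 21)/3 = 97.33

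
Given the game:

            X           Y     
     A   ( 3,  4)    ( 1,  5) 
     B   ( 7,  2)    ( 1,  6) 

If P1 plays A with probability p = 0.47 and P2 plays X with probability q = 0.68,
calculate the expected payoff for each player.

E[P1] = 3.8016, E[P2] = 3.7688

Work:
E[P1] = p·q·π₁(A,X) + p·(1-q)·π₁(A,Y) + (1-p)·q·π₁(B,X) + (1-p)·(1-q)·π₁(B,Y)
= 0.47·0.68·3 + 0.47·0.32·1 + 0.53·0.68·7 + 0.53·0.32·1
= 3.8016

E[P2] = 3.7688 (similar calculation)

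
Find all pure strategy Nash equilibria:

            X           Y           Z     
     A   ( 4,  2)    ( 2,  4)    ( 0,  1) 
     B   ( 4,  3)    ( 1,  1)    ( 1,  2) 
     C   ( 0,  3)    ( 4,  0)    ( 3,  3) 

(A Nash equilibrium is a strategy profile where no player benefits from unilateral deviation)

Nash equilibrium: (B, X), (C, Z)

Work:
Best responses:
  P1 vs X: payoffs [4, 4, 0] → best response A/B (payoff 4)
  P1 vs Y: payoffs [2, 1, 4] → best response C (payoff 4)
  P1 vs Z: payoffs [0, 1, 3] → best response C (payoff 3)
  P2 vs A: payoffs [2, 4, 1] → best response Y (payoff 4)
  P2 vs B: payoffs [3, 1, 2] → best response X (payoff 3)
  P2 vs C: payoffs [3, 0, 3] → best response X/Z (payoff 3)
Mutual best responses: (B,X), (C,Z) → Nash equilibria.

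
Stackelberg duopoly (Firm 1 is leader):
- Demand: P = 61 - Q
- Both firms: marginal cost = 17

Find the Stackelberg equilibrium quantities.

q₁* (leader) = 22.0, q₂* (follower) = 11.0

Work:
Follower's reaction: q₂ = (a - c - q₁)/2
Leader substitutes: π₁ = q₁·(a - q₁ - (a-c-q₁)/2 - c)
FOC: q₁* = (61 - 17)/2 = 22.00
Then: q₂* = (61 - 17 - 22.0)/2 = 11.00
Leader has first-mover advantage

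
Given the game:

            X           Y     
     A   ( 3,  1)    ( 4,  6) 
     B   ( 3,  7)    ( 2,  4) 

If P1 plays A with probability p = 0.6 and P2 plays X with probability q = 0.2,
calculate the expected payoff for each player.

E[P1] = 3.16, E[P2] = 4.84

Work:
E[P1] = p·q·π₁(A,X) + p·(1-q)·π₁(A,Y) + (1-p)·q·π₁(B,X) + (1-p)·(1-q)·π₁(B,Y)
= 0.6·0.2·3 + 0.6·0.8·4 + 0.4·0.2·3 + 0.4·0.8·2
= 3.16

E[P2] = 4.84 (similar calculation)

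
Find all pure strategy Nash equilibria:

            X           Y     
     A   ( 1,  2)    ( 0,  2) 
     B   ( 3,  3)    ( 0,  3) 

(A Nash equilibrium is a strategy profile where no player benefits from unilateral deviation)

Nash equilibrium: (A, Y), (B, X), (B, Y)

Work:
Best responses:
  P1 vs X: payoffs [1, 3] → best response B (payoff 3)
  P1 vs Y: payoffs [0, 0] → best response A/B (payoff 0)
  P2 vs A: payoffs [2, 2] → best response X/Y (payoff 2)
  P2 vs B: payoffs [3, 3] → best response X/Y (payoff 3)
Mutual best responses: (A,Y), (B,X), (B,Y) → Nash equilibria.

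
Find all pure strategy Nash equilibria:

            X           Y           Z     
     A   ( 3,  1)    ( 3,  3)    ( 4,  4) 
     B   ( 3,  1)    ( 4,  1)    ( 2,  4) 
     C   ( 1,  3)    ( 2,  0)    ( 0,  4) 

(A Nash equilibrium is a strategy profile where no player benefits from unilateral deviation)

Nash equilibrium: (A, Z)

Work:
Best responses:
  P1 vs X: payoffs [3, 3, 1] → best response A/B (payoff 3)
  P1 vs Y: payoffs [3, 4, 2] → best response B (payoff 4)
  P1 vs Z: payoffs [4, 2, 0] → best response A (payoff 4)
  P2 vs A: payoffs [1, 3, 4] → best response Z (payoff 4)
  P2 vs B: payoffs [1, 1, 4] → best response Z (payoff 4)
  P2 vs C: payoffs [3, 0, 4] → best response Z (payoff 4)
Mutual best responses: (A,Z) → Nash equilibria.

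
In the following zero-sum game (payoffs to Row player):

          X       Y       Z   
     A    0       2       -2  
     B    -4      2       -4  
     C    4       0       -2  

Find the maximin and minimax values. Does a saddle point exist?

Maximin = -2, Minimax = -2, Saddle: True

Work:
Row minimums: [-2, -4, -2] → maximin = -2
Column maximums: [4, 2, -2] → minimax = -2
Saddle point exists! Game value = -2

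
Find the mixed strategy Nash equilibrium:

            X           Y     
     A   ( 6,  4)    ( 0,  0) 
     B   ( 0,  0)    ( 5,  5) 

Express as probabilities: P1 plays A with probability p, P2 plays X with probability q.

p = 0.5556, q = 0.4545

Work:
Find probabilities that make opponent indifferent:
P2 chooses q to make P1 indifferent between A and B
P1 chooses p to make P2 indifferent between X and Y
Mixed NE: P1 plays (A: 0.5556, B: 0.4444), P2 plays (X: 0.4545, Y: 0.5455)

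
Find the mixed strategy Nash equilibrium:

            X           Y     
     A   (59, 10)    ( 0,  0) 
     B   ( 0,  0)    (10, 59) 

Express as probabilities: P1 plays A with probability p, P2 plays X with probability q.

p = 0.8551, q = 0.1449

Work:
Find probabilities that make opponent indifferent:
P2 chooses q to make P1 indifferent between A and B
P1 chooses p to make P2 indifferent between X and Y
Mixed NE: P1 plays (A: 0.8551, B: 0.1449), P2 plays (X: 0.1449, Y: 0.8551)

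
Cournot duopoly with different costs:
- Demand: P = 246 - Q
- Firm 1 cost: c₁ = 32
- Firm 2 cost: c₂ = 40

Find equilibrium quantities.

q₁* = 74.0, q₂* = 66.0

Work:
Reaction: q₁ = (246 - 32 - q₂)/2
Reaction: q₂ = (246 - 40 - q₁)/2
Solve simultaneously:
q₁* = (246 - 2×32 + 40)/3 = 74.0
q₂* = (246 - 2×40 + 32)/3 = 66.0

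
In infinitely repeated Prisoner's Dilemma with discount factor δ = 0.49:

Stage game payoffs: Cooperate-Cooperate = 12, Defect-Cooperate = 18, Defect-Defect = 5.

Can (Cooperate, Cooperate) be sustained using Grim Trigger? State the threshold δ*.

δ* = 0.4615; since δ = 0.49 ≥ 0.4615, cooperation can be sustained

Work:
For Grim Trigger:
Cooperate forever: 12/(1-δ)
Defect then punished: 18 + 5·δ/(1-δ)
Need: 12/(1-δ) ≥ 18 + 5·δ/(1-δ)
Solving: δ ≥ (T-R)/(T-P) = (18-12)/(18-5) = 0.4615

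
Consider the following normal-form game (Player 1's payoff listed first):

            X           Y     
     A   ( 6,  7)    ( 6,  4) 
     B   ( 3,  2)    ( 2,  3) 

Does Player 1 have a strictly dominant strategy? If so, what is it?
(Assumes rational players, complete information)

Yes, Player 1's strictly dominant strategy is A

Work:
A strategy strictly dominates another if it gives a strictly higher payoff against every opponent action. Compare each pair of P1's strategies column-by-column:
  A vs B: [6 vs 3, 6 vs 2] → A strictly dominates B
  B vs A: [3 vs 6, 2 vs 6] → B does not strictly dominate A (column X: 3 ≤ 6)
A strictly dominates every other strategy → strictly dominant.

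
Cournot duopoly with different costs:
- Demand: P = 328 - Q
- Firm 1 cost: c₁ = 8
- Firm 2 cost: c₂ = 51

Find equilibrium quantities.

q₁* = 121.0, q₂* = 78.0

Work:
Reaction: q₁ = (328 - 8 - q₂)/2
Reaction: q₂ = (328 - 51 - q₁)/2
Solve simultaneously:
q₁* = (328 - 2×8 + 51)/3 = 121.0
q₂* = (328 - 2×51 + 8)/3 = 78.0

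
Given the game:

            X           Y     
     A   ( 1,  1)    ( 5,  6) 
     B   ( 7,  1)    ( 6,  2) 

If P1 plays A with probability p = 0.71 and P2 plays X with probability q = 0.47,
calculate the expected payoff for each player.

E[P1] = 4.0915, E[P2] = 3.0352

Work:
E[P1] = p·q·π₁(A,X) + p·(1-q)·π₁(A,Y) + (1-p)·q·π₁(B,X) + (1-p)·(1-q)·π₁(B,Y)
= 0.71·0.47·1 + 0.71·0.53·5 + 0.29·0.47·7 + 0.29·0.53·6
= 4.0915

E[P2] = 3.0352 (similar calculation)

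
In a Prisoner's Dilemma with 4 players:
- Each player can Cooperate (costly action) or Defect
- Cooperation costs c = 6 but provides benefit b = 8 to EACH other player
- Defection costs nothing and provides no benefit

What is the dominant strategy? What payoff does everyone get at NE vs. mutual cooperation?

Dominant: Defect; NE payoff = 0; Coop payoff = 18

Work:
Defect dominates (saves cost c = 6, benefit to others is external)
NE: All defect → everyone gets 0
If all cooperate: each receives (3)×8 - 6 = 18
Social dilemma: 18 > 0 but NE gives 0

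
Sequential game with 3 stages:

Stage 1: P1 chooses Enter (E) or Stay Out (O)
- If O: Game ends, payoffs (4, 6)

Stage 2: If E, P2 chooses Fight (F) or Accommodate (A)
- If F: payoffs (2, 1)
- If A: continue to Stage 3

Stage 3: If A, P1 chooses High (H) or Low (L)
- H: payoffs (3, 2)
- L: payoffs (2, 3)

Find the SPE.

SPE: (O, A, H); Outcome (4, 6)

Work:
Stage 3: P1 chooses H (3 vs 2)
Stage 2: P2: F->1, A->2 (anticipating H). Choose A
Stage 1: P1: O->4, E->3 (anticipating A, H). Choose O
SPE path: O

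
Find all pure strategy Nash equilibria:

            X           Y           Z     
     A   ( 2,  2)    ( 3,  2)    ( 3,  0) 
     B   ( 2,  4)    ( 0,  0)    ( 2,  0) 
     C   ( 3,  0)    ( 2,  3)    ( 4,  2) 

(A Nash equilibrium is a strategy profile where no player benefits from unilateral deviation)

Nash equilibrium: (A, Y)

Work:
Best responses:
  P1 vs X: payoffs [2, 2, 3] → best response C (payoff 3)
  P1 vs Y: payoffs [3, 0, 2] → best response A (payoff 3)
  P1 vs Z: payoffs [3, 2, 4] → best response C (payoff 4)
  P2 vs A: payoffs [2, 2, 0] → best response X/Y (payoff 2)
  P2 vs B: payoffs [4, 0, 0] → best response X (payoff 4)
  P2 vs C: payoffs [0, 3, 2] → best response Y (payoff 3)
Mutual best responses: (A,Y) → Nash equilibria.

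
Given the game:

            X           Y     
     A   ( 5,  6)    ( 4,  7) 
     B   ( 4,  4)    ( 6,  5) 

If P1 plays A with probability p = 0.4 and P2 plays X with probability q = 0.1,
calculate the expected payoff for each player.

E[P1] = 5.12, E[P2] = 5.7

Work:
E[P1] = p·q·π₁(A,X) + p·(1-q)·π₁(A,Y) + (1-p)·q·π₁(B,X) + (1-p)·(1-q)·π₁(B,Y)
= 0.4·0.1·5 + 0.4·0.9·4 + 0.6·0.1·4 + 0.6·0.9·6
= 5.12

E[P2] = 5.7 (similar calculation)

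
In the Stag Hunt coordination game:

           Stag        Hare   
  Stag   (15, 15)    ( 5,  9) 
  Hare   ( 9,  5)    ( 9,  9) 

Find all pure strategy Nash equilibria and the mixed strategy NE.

Pure NE: (Stag, Stag) and (Hare, Hare); Mixed NE: p = 0.4, q = 0.4

Work:
Check pure NE:
(Stag, Stag): (15, 15) - no unilateral deviation beneficial
(Hare, Hare): (9, 9) - no unilateral deviation beneficial
Mixed NE: P1 plays Stag with p = 0.4, P2 plays Stag with q = 0.4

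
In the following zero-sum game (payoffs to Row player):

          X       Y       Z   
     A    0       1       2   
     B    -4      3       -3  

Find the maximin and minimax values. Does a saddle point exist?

Maximin = 0, Minimax = 0, Saddle: True

Work:
Row minimums: [0, -4] → maximin = 0
Column maximums: [0, 3, 2] → minimax = 0
Saddle point exists! Game value = 0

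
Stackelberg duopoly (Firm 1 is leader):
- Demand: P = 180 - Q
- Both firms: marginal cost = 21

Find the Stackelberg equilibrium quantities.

q₁* (leader) = 79.5, q₂* (follower) = 39.75

Work:
Follower's reaction: q₂ = (a - c - q₁)/2
Leader substitutes: π₁ = q₁·(a - q₁ - (a-c-q₁)/2 - c)
FOC: q₁* = (180 - 21)/2 = 79.50
Then: q₂* = (180 - 21 - 79.5)/2 = 39.75
Leader has first-mover advantage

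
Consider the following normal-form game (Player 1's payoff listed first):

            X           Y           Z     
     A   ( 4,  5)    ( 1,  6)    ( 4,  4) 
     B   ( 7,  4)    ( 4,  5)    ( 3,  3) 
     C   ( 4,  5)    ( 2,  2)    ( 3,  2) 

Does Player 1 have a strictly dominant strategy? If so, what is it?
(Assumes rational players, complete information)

No strictly dominant strategy exists for Player 1

Work:
A strategy strictly dominates another if it gives a strictly higher payoff against every opponent action. Compare each pair of P1's strategies column-by-column:
  A vs B: [4 vs 7, 1 vs 4, 4 vs 3] → A does not strictly dominate B (column X: 4 ≤ 7)
  A vs C: [4 vs 4, 1 vs 2, 4 vs 3] → A does not strictly dominate C (column X: 4 ≤ 4)
  B vs A: [7 vs 4, 4 vs 1, 3 vs 4] → B does not strictly dominate A (column Z: 3 ≤ 4)
  B vs C: [7 vs 4, 4 vs 2, 3 vs 3] → B does not strictly dominate C (column Z: 3 ≤ 3)
  C vs A: [4 vs 4, 2 vs 1, 3 vs 4] → C does not strictly dominate A (column X: 4 ≤ 4)
  C vs B: [4 vs 7, 2 vs 4, 3 vs 3] → C does not strictly dominate B (column X: 4 ≤ 7)
No single strategy strictly dominates all others → no strictly dominant strategy.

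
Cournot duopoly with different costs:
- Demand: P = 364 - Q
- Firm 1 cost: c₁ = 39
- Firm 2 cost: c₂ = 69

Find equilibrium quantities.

q₁* = 118.33, q₂* = 88.33

Work:
Reaction: q₁ = (364 - 39 - q₂)/2
Reaction: q₂ = (364 - 69 - q₁)/2
Solve simultaneously:
q₁* = (364 - 2×39 + 69)/3 = 118.33
q₂* = (364 - 2×69 + 39)/3 = 88.33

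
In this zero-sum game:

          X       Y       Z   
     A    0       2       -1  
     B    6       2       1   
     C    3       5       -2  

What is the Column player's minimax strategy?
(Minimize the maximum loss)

Column should play Z, value = 1

Work:
Column player minimizes Row's maximum payoff:
Column X: max payoff to Row = 6
Column Y: max payoff to Row = 5
Column Z: max payoff to Row = 1
Minimum is 1, achieved by column Z.
Minimax strategy: Z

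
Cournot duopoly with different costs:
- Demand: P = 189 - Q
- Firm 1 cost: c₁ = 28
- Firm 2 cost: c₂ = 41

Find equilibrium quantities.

q₁* = 58.0, q₂* = 45.0

Work:
Reaction: q₁ = (189 - 28 - q₂)/2
Reaction: q₂ = (189 - 41 - q₁)/2
Solve simultaneously:
q₁* = (189 - 2×28 + 41)/3 = 58.0
q₂* = (189 - 2×41 + 28)/3 = 45.0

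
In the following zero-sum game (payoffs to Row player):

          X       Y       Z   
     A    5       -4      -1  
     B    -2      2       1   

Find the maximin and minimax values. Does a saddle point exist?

Maximin = -2, Minimax = 1, Saddle: False

Work:
Row minimums: [-4, -2] → maximin = -2
Column maximums: [5, 2, 1] → minimax = 1
No saddle point (maximin ≠ minimax). Mixed strategy needed.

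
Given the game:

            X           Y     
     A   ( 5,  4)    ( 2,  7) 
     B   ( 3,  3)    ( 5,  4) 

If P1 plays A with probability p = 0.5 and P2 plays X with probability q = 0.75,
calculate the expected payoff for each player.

E[P1] = 3.875, E[P2] = 4.0

Work:
E[P1] = p·q·π₁(A,X) + p·(1-q)·π₁(A,Y) + (1-p)·q·π₁(B,X) + (1-p)·(1-q)·π₁(B,Y)
= 0.5·0.75·5 + 0.5·0.25·2 + 0.5·0.75·3 + 0.5·0.25·5
= 3.875

E[P2] = 4.0 (similar calculation)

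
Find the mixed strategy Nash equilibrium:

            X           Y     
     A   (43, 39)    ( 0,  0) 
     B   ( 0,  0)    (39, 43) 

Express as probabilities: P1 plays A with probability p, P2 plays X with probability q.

p = 0.5244, q = 0.4756

Work:
Find probabilities that make opponent indifferent:
P2 chooses q to make P1 indifferent between A and B
P1 chooses p to make P2 indifferent between X and Y
Mixed NE: P1 plays (A: 0.5244, B: 0.4756), P2 plays (X: 0.4756, Y: 0.5244)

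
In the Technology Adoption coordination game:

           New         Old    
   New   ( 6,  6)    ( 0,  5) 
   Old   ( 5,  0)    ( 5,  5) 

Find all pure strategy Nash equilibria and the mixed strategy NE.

Pure NE: (New, New) and (Old, Old); Mixed NE: p = 0.8333, q = 0.8333

Work:
Check pure NE:
(New, New): (6, 6) - no unilateral deviation beneficial
(Old, Old): (5, 5) - no unilateral deviation beneficial
Mixed NE: P1 plays New with p = 0.8333, P2 plays New with q = 0.8333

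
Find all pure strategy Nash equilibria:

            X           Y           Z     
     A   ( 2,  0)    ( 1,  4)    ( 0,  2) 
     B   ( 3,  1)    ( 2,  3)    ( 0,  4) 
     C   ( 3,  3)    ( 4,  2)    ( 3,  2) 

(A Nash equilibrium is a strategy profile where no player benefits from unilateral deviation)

Nash equilibrium: (C, X)

Work:
Best responses:
  P1 vs X: payoffs [2, 3, 3] → best response B/C (payoff 3)
  P1 vs Y: payoffs [1, 2, 4] → best response C (payoff 4)
  P1 vs Z: payoffs [0, 0, 3] → best response C (payoff 3)
  P2 vs A: payoffs [0, 4, 2] → best response Y (payoff 4)
  P2 vs B: payoffs [1, 3, 4] → best response Z (payoff 4)
  P2 vs C: payoffs [3, 2, 2] → best response X (payoff 3)
Mutual best responses: (C,X) → Nash equilibria.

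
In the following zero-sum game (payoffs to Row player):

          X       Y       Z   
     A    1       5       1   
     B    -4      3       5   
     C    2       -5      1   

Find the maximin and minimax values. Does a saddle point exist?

Maximin = 1, Minimax = 2, Saddle: False

Work:
Row minimums: [1, -4, -5] → maximin = 1
Column maximums: [2, 5, 5] → minimax = 2
No saddle point (maximin ≠ minimax). Mixed strategy needed.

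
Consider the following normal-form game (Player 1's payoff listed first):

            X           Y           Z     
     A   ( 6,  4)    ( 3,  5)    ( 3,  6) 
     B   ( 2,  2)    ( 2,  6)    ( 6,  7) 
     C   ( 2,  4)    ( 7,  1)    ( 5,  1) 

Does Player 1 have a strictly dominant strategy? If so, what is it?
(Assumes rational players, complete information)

No strictly dominant strategy exists for Player 1

Work:
A strategy strictly dominates another if it gives a strictly higher payoff against every opponent action. Compare each pair of P1's strategies column-by-column:
  A vs B: [6 vs 2, 3 vs 2, 3 vs 6] → A does not strictly dominate B (column Z: 3 ≤ 6)
  A vs C: [6 vs 2, 3 vs 7, 3 vs 5] → A does not strictly dominate C (column Y: 3 ≤ 7)
  B vs A: [2 vs 6, 2 vs 3, 6 vs 3] → B does not strictly dominate A (column X: 2 ≤ 6)
  B vs C: [2 vs 2, 2 vs 7, 6 vs 5] → B does not strictly dominate C (column X: 2 ≤ 2)
  C vs A: [2 vs 6, 7 vs 3, 5 vs 3] → C does not strictly dominate A (column X: 2 ≤ 6)
  C vs B: [2 vs 2, 7 vs 2, 5 vs 6] → C does not strictly dominate B (column X: 2 ≤ 2)
No single strategy strictly dominates all others → no strictly dominant strategy.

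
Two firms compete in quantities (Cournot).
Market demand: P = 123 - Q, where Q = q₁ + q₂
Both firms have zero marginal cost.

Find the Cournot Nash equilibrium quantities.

q₁* = q₂* = 41.0; P* = 41.0

Work:
Profit: π_i = P·q_i = (a - q_i - q_j)·q_i
FOC: ∂π_i/∂q_i = a - 2q_i - q_j = 0
Reaction function: q_i = (123 - q_j)/2
Symmetry: q* = 123/3 = 41.0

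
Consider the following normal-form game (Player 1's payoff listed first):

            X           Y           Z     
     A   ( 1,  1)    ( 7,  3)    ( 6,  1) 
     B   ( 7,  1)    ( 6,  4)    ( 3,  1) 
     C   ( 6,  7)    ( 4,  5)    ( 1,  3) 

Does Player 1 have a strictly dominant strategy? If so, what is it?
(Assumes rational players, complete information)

No strictly dominant strategy exists for Player 1

Work:
A strategy strictly dominates another if it gives a strictly higher payoff against every opponent action. Compare each pair of P1's strategies column-by-column:
  A vs B: [1 vs 7, 7 vs 6, 6 vs 3] → A does not strictly dominate B (column X: 1 ≤ 7)
  A vs C: [1 vs 6, 7 vs 4, 6 vs 1] → A does not strictly dominate C (column X: 1 ≤ 6)
  B vs A: [7 vs 1, 6 vs 7, 3 vs 6] → B does not strictly dominate A (column Y: 6 ≤ 7)
  B vs C: [7 vs 6, 6 vs 4, 3 vs 1] → B strictly dominates C
  C vs A: [6 vs 1, 4 vs 7, 1 vs 6] → C does not strictly dominate A (column Y: 4 ≤ 7)
  C vs B: [6 vs 7, 4 vs 6, 1 vs 3] → C does not strictly dominate B (column X: 6 ≤ 7)
No single strategy strictly dominates all others → no strictly dominant strategy.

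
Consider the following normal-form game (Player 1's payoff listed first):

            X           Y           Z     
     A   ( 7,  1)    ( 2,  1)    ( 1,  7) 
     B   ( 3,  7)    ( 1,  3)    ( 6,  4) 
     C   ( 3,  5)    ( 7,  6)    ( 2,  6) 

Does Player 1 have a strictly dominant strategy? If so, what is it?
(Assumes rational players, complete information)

No strictly dominant strategy exists for Player 1

Work:
A strategy strictly dominates another if it gives a strictly higher payoff against every opponent action. Compare each pair of P1's strategies column-by-column:
  A vs B: [7 vs 3, 2 vs 1, 1 vs 6] → A does not strictly dominate B (column Z: 1 ≤ 6)
  A vs C: [7 vs 3, 2 vs 7, 1 vs 2] → A does not strictly dominate C (column Y: 2 ≤ 7)
  B vs A: [3 vs 7, 1 vs 2, 6 vs 1] → B does not strictly dominate A (column X: 3 ≤ 7)
  B vs C: [3 vs 3, 1 vs 7, 6 vs 2] → B does not strictly dominate C (column X: 3 ≤ 3)
  C vs A: [3 vs 7, 7 vs 2, 2 vs 1] → C does not strictly dominate A (column X: 3 ≤ 7)
  C vs B: [3 vs 3, 7 vs 1, 2 vs 6] → C does not strictly dominate B (column X: 3 ≤ 3)
No single strategy strictly dominates all others → no strictly dominant strategy.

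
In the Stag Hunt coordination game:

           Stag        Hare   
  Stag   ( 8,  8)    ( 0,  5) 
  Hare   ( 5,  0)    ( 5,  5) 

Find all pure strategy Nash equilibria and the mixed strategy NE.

Pure NE: (Stag, Stag) and (Hare, Hare); Mixed NE: p = 0.625, q = 0.625

Work:
Check pure NE:
(Stag, Stag): (8, 8) - no unilateral deviation beneficial
(Hare, Hare): (5, 5) - no unilateral deviation beneficial
Mixed NE: P1 plays Stag with p = 0.625, P2 plays Stag with q = 0.625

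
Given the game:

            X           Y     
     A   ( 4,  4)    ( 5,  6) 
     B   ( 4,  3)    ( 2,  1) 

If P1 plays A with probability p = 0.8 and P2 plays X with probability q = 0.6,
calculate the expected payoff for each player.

E[P1] = 4.16, E[P2] = 4.28

Work:
E[P1] = p·q·π₁(A,X) + p·(1-q)·π₁(A,Y) + (1-p)·q·π₁(B,X) + (1-p)·(1-q)·π₁(B,Y)
= 0.8·0.6·4 + 0.8·0.4·5 + 0.2·0.6·4 + 0.2·0.4·2
= 4.16

E[P2] = 4.28 (similar calculation)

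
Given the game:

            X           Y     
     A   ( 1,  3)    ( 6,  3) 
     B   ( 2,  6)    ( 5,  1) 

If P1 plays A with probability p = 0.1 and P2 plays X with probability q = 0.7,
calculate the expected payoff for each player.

E[P1] = 2.86, E[P2] = 4.35

Work:
E[P1] = p·q·π₁(A,X) + p·(1-q)·π₁(A,Y) + (1-p)·q·π₁(B,X) + (1-p)·(1-q)·π₁(B,Y)
= 0.1·0.7·1 + 0.1·0.3·6 + 0.9·0.7·2 + 0.9·0.3·5
= 2.86

E[P2] = 4.35 (similar calculation)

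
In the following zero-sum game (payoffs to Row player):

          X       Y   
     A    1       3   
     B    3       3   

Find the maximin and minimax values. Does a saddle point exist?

Maximin = 3, Minimax = 3, Saddle: True

Work:
Row minimums: [1, 3] → maximin = 3
Column maximums: [3, 3] → minimax = 3
Saddle point exists! Game value = 3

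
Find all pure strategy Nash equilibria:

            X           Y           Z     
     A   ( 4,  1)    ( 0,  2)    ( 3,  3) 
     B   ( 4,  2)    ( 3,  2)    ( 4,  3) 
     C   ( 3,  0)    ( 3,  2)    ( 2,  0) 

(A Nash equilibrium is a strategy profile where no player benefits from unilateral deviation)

Nash equilibrium: (B, Z), (C, Y)

Work:
Best responses:
  P1 vs X: payoffs [4, 4, 3] → best response A/B (payoff 4)
  P1 vs Y: payoffs [0, 3, 3] → best response B/C (payoff 3)
  P1 vs Z: payoffs [3, 4, 2] → best response B (payoff 4)
  P2 vs A: payoffs [1, 2, 3] → best response Z (payoff 3)
  P2 vs B: payoffs [2, 2, 3] → best response Z (payoff 3)
  P2 vs C: payoffs [0, 2, 0] → best response Y (payoff 2)
Mutual best responses: (B,Z), (C,Y) → Nash equilibria.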